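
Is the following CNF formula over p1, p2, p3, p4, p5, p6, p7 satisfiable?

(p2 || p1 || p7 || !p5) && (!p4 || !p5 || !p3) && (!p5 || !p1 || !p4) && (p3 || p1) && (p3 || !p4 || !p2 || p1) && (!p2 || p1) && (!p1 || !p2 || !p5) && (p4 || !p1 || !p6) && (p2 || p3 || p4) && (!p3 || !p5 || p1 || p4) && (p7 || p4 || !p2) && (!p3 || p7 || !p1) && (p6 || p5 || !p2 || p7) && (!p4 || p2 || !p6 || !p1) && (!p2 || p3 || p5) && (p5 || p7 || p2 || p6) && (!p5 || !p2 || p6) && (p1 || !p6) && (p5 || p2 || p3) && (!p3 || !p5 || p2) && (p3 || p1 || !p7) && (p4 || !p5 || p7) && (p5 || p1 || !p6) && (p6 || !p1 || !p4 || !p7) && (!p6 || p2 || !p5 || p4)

Suppose p3 = true.
Suppose p4 = true.
The clause (!p5) is unit, so p5 = false.
Suppose p2 = true.
The clause (p1) is unit, so p1 = true.
The clause (p7) is unit, so p7 = true.
The clause (p6) is unit, so p6 = true.
This assignment satisfies each clause.
A satisfying assignment: p1=true, p2=true, p3=true, p4=true, p5=false, p6=true, p7=true.

Yes, satisfiable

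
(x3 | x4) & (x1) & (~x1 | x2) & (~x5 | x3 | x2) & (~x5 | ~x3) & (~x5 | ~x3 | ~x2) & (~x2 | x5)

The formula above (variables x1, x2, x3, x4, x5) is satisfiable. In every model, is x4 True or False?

True

Suppose x4 = 0.
The clause (x3) is unit, so x3 = 1.
The clause (x1) is unit, so x1 = 1.
The clause (x2) is unit, so x2 = 1.
The clause (~x5) is unit, so x5 = 0.
That conflicts with the unit clause (x5).
So every satisfying assignment has x4 = True.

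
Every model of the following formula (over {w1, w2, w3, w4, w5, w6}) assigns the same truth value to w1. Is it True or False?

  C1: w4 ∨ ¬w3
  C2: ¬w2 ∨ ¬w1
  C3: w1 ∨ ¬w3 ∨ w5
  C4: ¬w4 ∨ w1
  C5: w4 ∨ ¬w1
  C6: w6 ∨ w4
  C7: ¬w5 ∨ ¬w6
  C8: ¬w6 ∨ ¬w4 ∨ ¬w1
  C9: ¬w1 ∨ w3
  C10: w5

True

Suppose w1 = False.
The clause (¬w4) is unit, so w4 = False.
The clause (¬w3) is unit, so w3 = False.
The clause (w6) is unit, so w6 = True.
The clause (¬w5) is unit, so w5 = False.
Now (w5) is unsatisfied and unit — conflict.
So every satisfying assignment has w1 = True.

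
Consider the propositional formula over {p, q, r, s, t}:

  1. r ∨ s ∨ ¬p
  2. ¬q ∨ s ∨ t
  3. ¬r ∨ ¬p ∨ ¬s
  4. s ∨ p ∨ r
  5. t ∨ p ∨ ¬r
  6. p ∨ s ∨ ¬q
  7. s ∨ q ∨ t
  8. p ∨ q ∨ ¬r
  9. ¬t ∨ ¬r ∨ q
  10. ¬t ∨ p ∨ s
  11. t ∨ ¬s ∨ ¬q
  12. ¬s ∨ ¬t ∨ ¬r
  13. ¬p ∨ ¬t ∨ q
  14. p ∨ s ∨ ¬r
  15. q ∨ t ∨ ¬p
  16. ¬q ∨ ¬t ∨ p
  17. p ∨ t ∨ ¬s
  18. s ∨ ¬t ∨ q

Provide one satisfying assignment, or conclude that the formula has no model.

Try r = True.
Try p = True.
(¬s) alone gives s = False.
Try q = True.
(t) alone gives t = True.
Every clause now holds.

p: True; q: True; r: True; s: False; t: True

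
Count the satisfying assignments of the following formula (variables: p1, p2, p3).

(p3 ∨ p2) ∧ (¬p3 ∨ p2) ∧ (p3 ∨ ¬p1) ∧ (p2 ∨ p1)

There are 2^3 = 8 truth assignments over (p1, p2, p3).
Check each against the 4 clauses (columns in the order p1, p2, p3):
  F F F  ✗ fails (p3 ∨ p2)
  F F T  ✗ fails (¬p3 ∨ p2)
  F T F  ✓ satisfies all
  F T T  ✓ satisfies all
  T F F  ✗ fails (p3 ∨ p2)
  T F T  ✗ fails (¬p3 ∨ p2)
  T T F  ✗ fails (p3 ∨ ¬p1)
  T T T  ✓ satisfies all
3 of the 8 rows are models.

3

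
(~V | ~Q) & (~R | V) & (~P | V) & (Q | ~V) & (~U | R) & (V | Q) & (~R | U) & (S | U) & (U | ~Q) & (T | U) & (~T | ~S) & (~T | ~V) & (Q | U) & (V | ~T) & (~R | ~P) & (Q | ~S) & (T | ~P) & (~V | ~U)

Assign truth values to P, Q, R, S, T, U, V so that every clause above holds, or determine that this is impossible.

UNSATISFIABLE

Try V = 0.
Unit clause (~R) forces R = 0.
Unit clause (~P) forces P = 0.
Unit clause (~U) forces U = 0.
Unit clause (Q) forces Q = 1.
Now (~Q) is unsatisfied and unit — conflict.
Backtrack on V: now try V = 1.
Unit clause (~Q) forces Q = 0.
Now (Q) is unsatisfied and unit — conflict.
Either choice for V ends in contradiction.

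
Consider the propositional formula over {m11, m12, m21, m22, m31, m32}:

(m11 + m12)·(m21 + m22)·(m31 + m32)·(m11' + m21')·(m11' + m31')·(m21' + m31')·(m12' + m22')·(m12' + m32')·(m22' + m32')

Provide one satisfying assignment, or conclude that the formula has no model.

UNSATISFIABLE

Case m11 = 1:
From the singleton clause (m21'), m21 = 0.
From the singleton clause (m22), m22 = 1.
From the singleton clause (m31'), m31 = 0.
From the singleton clause (m32), m32 = 1.
But (m32') is also a unit clause — contradiction.
That branch fails; take m11 = 0 instead.
From the singleton clause (m12), m12 = 1.
From the singleton clause (m22'), m22 = 0.
From the singleton clause (m21), m21 = 1.
From the singleton clause (m31'), m31 = 0.
From the singleton clause (m32), m32 = 1.
But (m32') is also a unit clause — contradiction.
Neither m11 = 1 nor m11 = 0 works.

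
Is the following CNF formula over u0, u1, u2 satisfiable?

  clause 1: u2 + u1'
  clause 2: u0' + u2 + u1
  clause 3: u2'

Yes, satisfiable

(u2') alone gives u2 = 0.
(u1') alone gives u1 = 0.
(u0') alone gives u0 = 0.
This assignment satisfies each clause.
A satisfying assignment: u0: 0; u1: 0; u2: 0.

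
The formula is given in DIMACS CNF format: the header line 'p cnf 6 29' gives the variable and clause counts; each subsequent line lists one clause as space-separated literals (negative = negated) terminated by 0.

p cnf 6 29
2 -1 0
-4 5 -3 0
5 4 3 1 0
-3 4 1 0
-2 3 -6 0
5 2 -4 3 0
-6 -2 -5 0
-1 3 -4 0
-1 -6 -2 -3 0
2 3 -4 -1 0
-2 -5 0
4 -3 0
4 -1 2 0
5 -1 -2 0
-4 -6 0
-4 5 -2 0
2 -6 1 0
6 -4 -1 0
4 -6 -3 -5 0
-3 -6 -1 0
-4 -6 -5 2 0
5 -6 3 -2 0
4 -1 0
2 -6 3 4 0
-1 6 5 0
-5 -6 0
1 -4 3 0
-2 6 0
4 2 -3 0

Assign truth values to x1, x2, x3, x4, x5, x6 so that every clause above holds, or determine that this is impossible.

x1=False, x2=False, x3=True, x4=True, x5=True, x6=False

Suppose x2 = False.
From the singleton clause (¬x1), x1 = False.
From the singleton clause (¬x6), x6 = False.
Suppose x3 = True.
From the singleton clause (x4), x4 = True.
From the singleton clause (x5), x5 = True.
This assignment satisfies each clause.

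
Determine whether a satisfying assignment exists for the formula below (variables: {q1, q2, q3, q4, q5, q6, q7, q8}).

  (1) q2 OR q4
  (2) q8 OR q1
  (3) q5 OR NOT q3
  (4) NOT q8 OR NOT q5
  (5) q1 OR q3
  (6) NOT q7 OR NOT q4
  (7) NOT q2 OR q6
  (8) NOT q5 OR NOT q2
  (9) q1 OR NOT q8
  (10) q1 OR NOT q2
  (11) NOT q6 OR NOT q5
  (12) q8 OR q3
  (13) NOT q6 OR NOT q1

Yes, satisfiable

Try q2 = false.
From the singleton clause (q4), q4 = true.
From the singleton clause (NOT q7), q7 = false.
Try q8 = true.
From the singleton clause (NOT q5), q5 = false.
From the singleton clause (NOT q3), q3 = false.
From the singleton clause (q1), q1 = true.
From the singleton clause (NOT q6), q6 = false.
All clauses are satisfied.
A satisfying assignment: q1 ↦ true,  q2 ↦ false,  q3 ↦ false,  q4 ↦ true,  q5 ↦ false,  q6 ↦ false,  q7 ↦ false,  q8 ↦ true.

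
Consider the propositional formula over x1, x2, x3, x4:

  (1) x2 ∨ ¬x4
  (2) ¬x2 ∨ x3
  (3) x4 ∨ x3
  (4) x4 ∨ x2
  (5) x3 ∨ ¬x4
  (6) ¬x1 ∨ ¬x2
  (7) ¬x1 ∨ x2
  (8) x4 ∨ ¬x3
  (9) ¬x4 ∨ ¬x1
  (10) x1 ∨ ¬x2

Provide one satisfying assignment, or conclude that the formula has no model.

UNSATISFIABLE

Try x2 = True.
(x3) alone gives x3 = True.
(¬x1) alone gives x1 = False.
Now (x1) is unsatisfied and unit — conflict.
That branch fails; take x2 = False instead.
(¬x4) alone gives x4 = False.
Now (x4) is unsatisfied and unit — conflict.
Neither x2 = True nor x2 = False works.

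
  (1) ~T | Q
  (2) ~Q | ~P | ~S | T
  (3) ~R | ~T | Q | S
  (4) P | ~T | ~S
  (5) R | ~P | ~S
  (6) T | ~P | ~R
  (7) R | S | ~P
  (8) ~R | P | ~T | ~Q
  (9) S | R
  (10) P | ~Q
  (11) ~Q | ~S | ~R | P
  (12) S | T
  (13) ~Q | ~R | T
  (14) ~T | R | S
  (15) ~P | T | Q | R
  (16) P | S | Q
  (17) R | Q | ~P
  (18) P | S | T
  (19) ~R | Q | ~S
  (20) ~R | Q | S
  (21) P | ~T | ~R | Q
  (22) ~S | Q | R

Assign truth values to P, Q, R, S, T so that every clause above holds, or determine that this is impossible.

P ↦ 1,  Q ↦ 1,  R ↦ 1,  S ↦ 1,  T ↦ 1

Try T = 1.
From the singleton clause (Q), Q = 1.
From the singleton clause (P), P = 1.
Try R = 1.
Every clause is now satisfied; S is unconstrained.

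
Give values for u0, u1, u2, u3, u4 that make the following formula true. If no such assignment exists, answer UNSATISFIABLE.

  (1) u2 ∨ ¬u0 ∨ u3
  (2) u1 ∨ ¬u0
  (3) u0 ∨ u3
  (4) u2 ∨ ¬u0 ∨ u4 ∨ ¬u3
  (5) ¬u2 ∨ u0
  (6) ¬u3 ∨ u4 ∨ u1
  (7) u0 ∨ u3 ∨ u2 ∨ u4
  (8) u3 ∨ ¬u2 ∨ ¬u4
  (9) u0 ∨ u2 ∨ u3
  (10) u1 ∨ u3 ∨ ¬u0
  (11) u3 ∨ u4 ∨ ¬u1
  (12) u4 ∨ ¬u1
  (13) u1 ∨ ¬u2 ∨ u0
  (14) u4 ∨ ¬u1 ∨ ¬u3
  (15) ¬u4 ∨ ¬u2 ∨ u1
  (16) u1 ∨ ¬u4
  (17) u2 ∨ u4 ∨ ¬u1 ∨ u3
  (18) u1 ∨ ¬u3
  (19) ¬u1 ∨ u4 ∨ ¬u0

u0: True, u1: True, u2: True, u3: True, u4: True

Suppose u1 = True.
(u4) alone gives u4 = True.
Suppose u0 = True.
Suppose u2 = True.
(u3) alone gives u3 = True.
All clauses are satisfied.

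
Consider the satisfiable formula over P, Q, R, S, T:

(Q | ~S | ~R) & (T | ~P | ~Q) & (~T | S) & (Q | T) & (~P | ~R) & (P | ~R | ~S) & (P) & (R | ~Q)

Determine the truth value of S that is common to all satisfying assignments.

True

Suppose S = 0.
The clause (~T) is unit, so T = 0.
The clause (Q) is unit, so Q = 1.
The clause (~P) is unit, so P = 0.
That conflicts with the unit clause (P).
So every satisfying assignment has S = True.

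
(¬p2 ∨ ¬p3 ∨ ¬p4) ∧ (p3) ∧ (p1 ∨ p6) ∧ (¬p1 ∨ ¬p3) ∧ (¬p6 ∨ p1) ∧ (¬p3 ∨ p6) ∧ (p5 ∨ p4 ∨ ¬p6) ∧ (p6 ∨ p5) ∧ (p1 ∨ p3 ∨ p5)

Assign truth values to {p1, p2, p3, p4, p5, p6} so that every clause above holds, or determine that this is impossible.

(p3) alone gives p3 = True.
(¬p1) alone gives p1 = False.
(p6) alone gives p6 = True.
But (¬p6) is also a unit clause — contradiction.

UNSATISFIABLE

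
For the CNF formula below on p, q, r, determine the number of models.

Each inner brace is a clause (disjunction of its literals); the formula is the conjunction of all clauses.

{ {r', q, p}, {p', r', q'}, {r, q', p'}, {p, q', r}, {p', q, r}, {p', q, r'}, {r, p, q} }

There are 2^3 = 8 truth assignments over (p, q, r).
Check each against the 7 clauses (columns in the order p, q, r):
  F F F  ✗ fails (r + p + q)
  F F T  ✗ fails (r' + q + p)
  F T F  ✗ fails (p + q' + r)
  F T T  ✓ satisfies all
  T F F  ✗ fails (p' + q + r)
  T F T  ✗ fails (p' + q + r')
  T T F  ✗ fails (r + q' + p')
  T T T  ✗ fails (p' + r' + q')
1 of the 8 rows is a model.

1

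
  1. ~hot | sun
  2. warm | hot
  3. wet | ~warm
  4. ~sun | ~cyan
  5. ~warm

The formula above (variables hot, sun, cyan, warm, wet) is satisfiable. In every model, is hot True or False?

True

Suppose hot = 0.
The clause (warm) is unit, so warm = 1.
Now (~warm) is unsatisfied and unit — conflict.
So every satisfying assignment has hot = True.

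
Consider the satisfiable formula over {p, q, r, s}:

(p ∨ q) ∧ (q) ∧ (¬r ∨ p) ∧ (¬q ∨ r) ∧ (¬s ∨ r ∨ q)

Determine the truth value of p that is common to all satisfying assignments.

Suppose p = False.
(q) alone gives q = True.
(¬r) alone gives r = False.
But (r) is also a unit clause — contradiction.
So every satisfying assignment has p = True.

True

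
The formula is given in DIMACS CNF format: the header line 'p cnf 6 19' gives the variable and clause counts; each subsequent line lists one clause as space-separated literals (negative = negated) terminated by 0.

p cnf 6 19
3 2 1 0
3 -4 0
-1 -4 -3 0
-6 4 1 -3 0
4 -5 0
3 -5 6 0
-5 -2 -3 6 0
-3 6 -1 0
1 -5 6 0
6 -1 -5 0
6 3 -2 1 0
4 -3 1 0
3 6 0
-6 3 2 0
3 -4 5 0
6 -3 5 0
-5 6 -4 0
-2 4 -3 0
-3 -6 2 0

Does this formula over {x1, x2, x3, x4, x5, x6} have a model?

Yes, satisfiable

Suppose x3 = False.
The clause (¬x4) is unit, so x4 = False.
The clause (¬x5) is unit, so x5 = False.
The clause (x6) is unit, so x6 = True.
The clause (x2) is unit, so x2 = True.
No clause remains; x1 is free.
A satisfying assignment: x1=False; x2=True; x3=False; x4=False; x5=False; x6=True.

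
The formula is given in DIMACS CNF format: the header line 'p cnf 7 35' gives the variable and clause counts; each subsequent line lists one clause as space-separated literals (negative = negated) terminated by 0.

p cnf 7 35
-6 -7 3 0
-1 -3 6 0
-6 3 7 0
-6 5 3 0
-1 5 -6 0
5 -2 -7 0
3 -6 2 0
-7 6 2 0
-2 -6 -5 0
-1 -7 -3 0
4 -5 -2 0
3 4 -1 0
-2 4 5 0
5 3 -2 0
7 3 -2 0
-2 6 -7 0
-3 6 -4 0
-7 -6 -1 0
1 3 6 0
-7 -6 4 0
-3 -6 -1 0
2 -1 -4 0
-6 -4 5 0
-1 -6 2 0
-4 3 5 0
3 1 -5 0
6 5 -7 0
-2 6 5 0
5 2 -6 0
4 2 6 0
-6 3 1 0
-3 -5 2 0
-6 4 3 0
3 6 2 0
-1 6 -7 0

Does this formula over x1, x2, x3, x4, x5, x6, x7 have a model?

Unsatisfiable

Suppose x6 = False.
Suppose x1 = False.
The clause (x3) is unit, so x3 = True.
The clause (¬x4) is unit, so x4 = False.
The clause (x2) is unit, so x2 = True.
The clause (¬x5) is unit, so x5 = False.
Now (x5) is unsatisfied and unit — conflict.
That branch fails; take x1 = True instead.
The clause (¬x3) is unit, so x3 = False.
The clause (x4) is unit, so x4 = True.
The clause (x2) is unit, so x2 = True.
The clause (x5) is unit, so x5 = True.
The clause (x7) is unit, so x7 = True.
Now (¬x7) is unsatisfied and unit — conflict.
Neither x1 = True nor x1 = False works.
That branch fails; take x6 = True instead.
Suppose x7 = False.
The clause (x3) is unit, so x3 = True.
The clause (¬x1) is unit, so x1 = False.
Suppose x2 = False.
The clause (x5) is unit, so x5 = True.
Now (¬x5) is unsatisfied and unit — conflict.
That branch fails; take x2 = True instead.
The clause (¬x5) is unit, so x5 = False.
The clause (x4) is unit, so x4 = True.
Now (¬x4) is unsatisfied and unit — conflict.
Neither x2 = True nor x2 = False works.
That branch fails; take x7 = True instead.
The clause (x3) is unit, so x3 = True.
The clause (¬x1) is unit, so x1 = False.
The clause (x4) is unit, so x4 = True.
The clause (x5) is unit, so x5 = True.
The clause (¬x2) is unit, so x2 = False.
Now (x2) is unsatisfied and unit — conflict.
Neither x7 = True nor x7 = False works.
Neither x6 = True nor x6 = False works.
No assignment satisfies every clause.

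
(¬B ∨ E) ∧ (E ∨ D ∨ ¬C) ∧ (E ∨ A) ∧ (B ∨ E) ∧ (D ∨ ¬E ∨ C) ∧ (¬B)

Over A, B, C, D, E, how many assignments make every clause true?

6

There are 2^5 = 32 truth assignments over (A, B, C, D, E).
Split on E. With E = True, the clauses containing E are satisfied and ¬E drops from the rest; 6 of the 2^4 = 16 assignments to the other variables satisfy what remains.
With E = False, by the same count on the reduced clause set, 0 assignments work.
Total: 6 + 0 = 6.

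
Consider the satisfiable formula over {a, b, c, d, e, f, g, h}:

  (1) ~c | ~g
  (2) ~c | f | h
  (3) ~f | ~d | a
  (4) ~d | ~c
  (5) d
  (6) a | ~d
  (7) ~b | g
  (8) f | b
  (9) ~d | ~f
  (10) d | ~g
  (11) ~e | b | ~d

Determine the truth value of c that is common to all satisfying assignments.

Suppose c = 1.
The clause (~g) is unit, so g = 0.
The clause (~d) is unit, so d = 0.
But (d) is also a unit clause — contradiction.
So every satisfying assignment has c = False.

False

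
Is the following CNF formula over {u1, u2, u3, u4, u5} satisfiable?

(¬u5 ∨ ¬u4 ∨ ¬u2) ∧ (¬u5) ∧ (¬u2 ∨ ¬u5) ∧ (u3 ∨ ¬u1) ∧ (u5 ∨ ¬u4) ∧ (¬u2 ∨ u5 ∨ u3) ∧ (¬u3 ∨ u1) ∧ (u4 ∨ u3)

Unit clause (¬u5) forces u5 = False.
Unit clause (¬u4) forces u4 = False.
Unit clause (u3) forces u3 = True.
Unit clause (u1) forces u1 = True.
No clause remains; u2 is free.
A satisfying assignment: u1: True,  u2: True,  u3: True,  u4: False,  u5: False.

Yes, satisfiable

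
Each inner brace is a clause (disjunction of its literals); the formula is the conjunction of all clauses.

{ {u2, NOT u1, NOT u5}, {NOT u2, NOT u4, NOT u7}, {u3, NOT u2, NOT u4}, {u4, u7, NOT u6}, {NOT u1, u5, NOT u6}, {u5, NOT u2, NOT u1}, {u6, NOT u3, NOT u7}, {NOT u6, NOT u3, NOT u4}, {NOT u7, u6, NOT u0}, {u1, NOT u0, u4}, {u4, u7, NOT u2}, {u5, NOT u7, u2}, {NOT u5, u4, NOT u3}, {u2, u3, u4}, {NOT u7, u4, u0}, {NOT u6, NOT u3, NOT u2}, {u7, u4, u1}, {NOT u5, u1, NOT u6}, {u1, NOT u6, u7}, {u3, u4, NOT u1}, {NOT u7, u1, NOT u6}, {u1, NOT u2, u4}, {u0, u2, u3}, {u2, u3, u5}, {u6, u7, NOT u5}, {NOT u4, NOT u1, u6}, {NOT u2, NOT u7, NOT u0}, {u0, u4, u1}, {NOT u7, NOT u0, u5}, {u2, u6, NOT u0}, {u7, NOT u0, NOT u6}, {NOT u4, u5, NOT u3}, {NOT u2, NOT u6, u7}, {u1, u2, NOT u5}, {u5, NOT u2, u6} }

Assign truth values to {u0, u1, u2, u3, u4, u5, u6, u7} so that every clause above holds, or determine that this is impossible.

u0: false,  u1: true,  u2: false,  u3: true,  u4: false,  u5: false,  u6: false,  u7: false

Case u2 = false:
Case u1 = true:
The clause (NOT u5) is unit, so u5 = false.
The clause (NOT u6) is unit, so u6 = false.
The clause (NOT u7) is unit, so u7 = false.
The clause (u3) is unit, so u3 = true.
The clause (NOT u4) is unit, so u4 = false.
The clause (NOT u0) is unit, so u0 = false.
This assignment satisfies each clause.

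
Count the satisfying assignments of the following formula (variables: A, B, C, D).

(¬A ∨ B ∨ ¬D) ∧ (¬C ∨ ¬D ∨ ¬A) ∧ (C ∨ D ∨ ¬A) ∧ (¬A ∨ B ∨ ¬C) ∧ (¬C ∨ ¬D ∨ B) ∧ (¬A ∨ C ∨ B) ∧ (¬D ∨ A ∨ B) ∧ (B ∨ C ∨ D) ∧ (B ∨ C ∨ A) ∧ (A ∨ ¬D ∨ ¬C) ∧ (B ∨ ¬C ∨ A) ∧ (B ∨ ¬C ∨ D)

5

There are 2^4 = 16 truth assignments over (A, B, C, D).
Split on B. With B = True, the clauses containing B are satisfied and ¬B drops from the rest; 5 of the 2^3 = 8 assignments to the other variables satisfy what remains.
With B = False, by the same count on the reduced clause set, 0 assignments work.
(One model: A=F, B=T, C=F, D=F.)
Total: 5 + 0 = 5.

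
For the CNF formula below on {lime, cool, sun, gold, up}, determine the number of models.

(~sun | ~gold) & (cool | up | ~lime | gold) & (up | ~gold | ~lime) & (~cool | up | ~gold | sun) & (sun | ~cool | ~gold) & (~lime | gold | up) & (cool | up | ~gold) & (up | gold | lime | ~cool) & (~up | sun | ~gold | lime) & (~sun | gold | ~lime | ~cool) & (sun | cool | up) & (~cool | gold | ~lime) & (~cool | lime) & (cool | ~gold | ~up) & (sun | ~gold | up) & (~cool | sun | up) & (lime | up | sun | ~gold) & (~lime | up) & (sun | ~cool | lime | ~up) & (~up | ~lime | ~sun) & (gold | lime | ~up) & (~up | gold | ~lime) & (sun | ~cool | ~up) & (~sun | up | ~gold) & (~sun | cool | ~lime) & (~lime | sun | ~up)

There are 2^5 = 32 truth assignments over (lime, cool, sun, gold, up).
Split on cool. With cool = 1, the clauses containing cool are satisfied and ~cool drops from the rest; 0 of the 2^4 = 16 assignments to the other variables satisfy what remains.
With cool = 0, by the same count on the reduced clause set, 1 assignment works.
(One model: lime=F, cool=F, sun=T, gold=F, up=F.)
Total: 0 + 1 = 1.

1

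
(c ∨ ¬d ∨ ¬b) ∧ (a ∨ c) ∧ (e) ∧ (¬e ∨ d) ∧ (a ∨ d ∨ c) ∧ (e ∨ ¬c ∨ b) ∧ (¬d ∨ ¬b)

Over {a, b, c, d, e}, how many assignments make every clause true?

There are 2^5 = 32 truth assignments over (a, b, c, d, e).
Split on d. With d = True, the clauses containing d are satisfied and ¬d drops from the rest; 3 of the 2^4 = 16 assignments to the other variables satisfy what remains.
With d = False, by the same count on the reduced clause set, 0 assignments work.
Total: 3 + 0 = 3.

3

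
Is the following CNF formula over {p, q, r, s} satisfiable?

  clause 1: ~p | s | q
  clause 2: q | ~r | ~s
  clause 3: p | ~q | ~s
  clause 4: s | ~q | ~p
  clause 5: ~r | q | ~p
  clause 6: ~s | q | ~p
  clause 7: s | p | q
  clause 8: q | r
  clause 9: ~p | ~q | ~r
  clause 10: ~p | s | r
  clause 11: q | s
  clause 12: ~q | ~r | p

Try q = 1.
Try p = 0.
(~s) alone gives s = 0.
(~r) alone gives r = 0.
Every clause now holds.
A satisfying assignment: p: 0; q: 1; r: 0; s: 0.

Satisfiable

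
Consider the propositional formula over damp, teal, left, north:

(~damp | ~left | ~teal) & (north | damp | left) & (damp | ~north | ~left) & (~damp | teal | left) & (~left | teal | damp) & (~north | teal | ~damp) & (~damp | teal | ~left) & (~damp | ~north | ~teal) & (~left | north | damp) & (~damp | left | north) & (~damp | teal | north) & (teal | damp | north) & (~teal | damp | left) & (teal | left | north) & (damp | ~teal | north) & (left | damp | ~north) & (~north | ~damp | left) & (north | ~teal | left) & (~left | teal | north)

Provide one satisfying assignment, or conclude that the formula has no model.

UNSATISFIABLE

Suppose damp = 0.
Suppose north = 1.
Unit clause (~left) forces left = 0.
Now (left) is unsatisfied and unit — conflict.
That branch fails; take north = 0 instead.
Unit clause (left) forces left = 1.
Now (~left) is unsatisfied and unit — conflict.
Both values of north lead to a conflict.
That branch fails; take damp = 1 instead.
Suppose left = 0.
Unit clause (teal) forces teal = 1.
Unit clause (~north) forces north = 0.
Now (north) is unsatisfied and unit — conflict.
That branch fails; take left = 1 instead.
Unit clause (~teal) forces teal = 0.
Now (teal) is unsatisfied and unit — conflict.
Both values of left lead to a conflict.
Both values of damp lead to a conflict.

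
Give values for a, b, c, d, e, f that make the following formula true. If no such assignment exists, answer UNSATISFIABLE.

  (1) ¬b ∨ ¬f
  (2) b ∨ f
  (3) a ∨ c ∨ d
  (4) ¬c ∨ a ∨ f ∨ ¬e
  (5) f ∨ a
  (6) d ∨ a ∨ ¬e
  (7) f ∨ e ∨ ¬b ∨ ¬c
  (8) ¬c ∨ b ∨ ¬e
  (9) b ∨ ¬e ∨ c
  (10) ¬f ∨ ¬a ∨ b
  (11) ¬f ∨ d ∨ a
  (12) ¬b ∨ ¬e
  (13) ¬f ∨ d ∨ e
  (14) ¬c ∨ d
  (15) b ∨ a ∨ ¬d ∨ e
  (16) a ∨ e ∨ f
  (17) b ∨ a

Suppose b = True.
From the singleton clause (¬f), f = False.
From the singleton clause (a), a = True.
From the singleton clause (¬e), e = False.
From the singleton clause (¬c), c = False.
No clause remains; d is free.

a ↦ True; b ↦ True; c ↦ False; d ↦ True; e ↦ False; f ↦ False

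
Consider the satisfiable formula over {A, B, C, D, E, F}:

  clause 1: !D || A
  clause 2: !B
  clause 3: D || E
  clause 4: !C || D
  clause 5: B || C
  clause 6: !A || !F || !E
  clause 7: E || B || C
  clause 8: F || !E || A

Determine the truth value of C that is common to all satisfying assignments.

Suppose C = false.
The clause (!B) is unit, so B = false.
Now (B) is unsatisfied and unit — conflict.
So every satisfying assignment has C = True.

True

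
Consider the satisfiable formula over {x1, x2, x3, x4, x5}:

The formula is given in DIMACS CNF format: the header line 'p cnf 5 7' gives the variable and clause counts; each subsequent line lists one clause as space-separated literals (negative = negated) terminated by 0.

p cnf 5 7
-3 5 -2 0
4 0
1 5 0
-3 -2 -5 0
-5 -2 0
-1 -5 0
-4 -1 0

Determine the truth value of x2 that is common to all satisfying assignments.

False

Suppose x2 = True.
From the singleton clause (x4), x4 = True.
From the singleton clause (¬x5), x5 = False.
From the singleton clause (¬x3), x3 = False.
From the singleton clause (x1), x1 = True.
But (¬x1) is also a unit clause — contradiction.
So every satisfying assignment has x2 = False.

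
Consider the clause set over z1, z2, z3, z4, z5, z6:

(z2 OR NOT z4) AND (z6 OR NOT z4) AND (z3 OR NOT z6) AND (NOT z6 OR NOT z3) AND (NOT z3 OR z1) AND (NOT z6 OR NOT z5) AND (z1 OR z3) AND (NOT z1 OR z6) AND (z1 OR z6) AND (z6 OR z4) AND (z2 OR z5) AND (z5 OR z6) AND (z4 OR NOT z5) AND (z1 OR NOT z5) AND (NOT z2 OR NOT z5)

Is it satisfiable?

Suppose z2 = true.
Unit clause (NOT z5) forces z5 = false.
Unit clause (z6) forces z6 = true.
Unit clause (z3) forces z3 = true.
But (NOT z3) is also a unit clause — contradiction.
Backtrack on z2: now try z2 = false.
Unit clause (NOT z4) forces z4 = false.
Unit clause (z6) forces z6 = true.
Unit clause (z3) forces z3 = true.
But (NOT z3) is also a unit clause — contradiction.
Neither z2 = true nor z2 = false works.
No assignment satisfies every clause.

No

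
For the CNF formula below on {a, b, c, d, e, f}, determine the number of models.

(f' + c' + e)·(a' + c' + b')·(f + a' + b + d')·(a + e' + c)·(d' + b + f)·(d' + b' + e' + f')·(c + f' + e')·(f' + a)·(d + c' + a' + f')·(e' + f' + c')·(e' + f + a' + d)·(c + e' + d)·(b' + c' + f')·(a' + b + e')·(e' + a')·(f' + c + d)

15

There are 2^6 = 64 truth assignments over (a, b, c, d, e, f).
Split on f. With f = 1, the clauses containing f are satisfied and f' drops from the rest; 2 of the 2^5 = 32 assignments to the other variables satisfy what remains.
With f = 0, by the same count on the reduced clause set, 13 assignments work.
(One model: a=F, b=F, c=F, d=F, e=F, f=F.)
Total: 2 + 13 = 15.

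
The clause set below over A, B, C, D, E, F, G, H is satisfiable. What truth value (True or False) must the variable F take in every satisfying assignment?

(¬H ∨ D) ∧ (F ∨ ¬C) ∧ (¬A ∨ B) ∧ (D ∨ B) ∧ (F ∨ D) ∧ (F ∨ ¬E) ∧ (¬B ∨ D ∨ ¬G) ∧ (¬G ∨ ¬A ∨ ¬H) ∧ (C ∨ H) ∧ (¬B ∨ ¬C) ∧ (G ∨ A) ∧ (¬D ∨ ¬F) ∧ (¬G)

Suppose F = True.
From the singleton clause (¬D), D = False.
From the singleton clause (¬H), H = False.
From the singleton clause (B), B = True.
From the singleton clause (¬G), G = False.
From the singleton clause (C), C = True.
Now (¬C) is unsatisfied and unit — conflict.
So every satisfying assignment has F = False.

False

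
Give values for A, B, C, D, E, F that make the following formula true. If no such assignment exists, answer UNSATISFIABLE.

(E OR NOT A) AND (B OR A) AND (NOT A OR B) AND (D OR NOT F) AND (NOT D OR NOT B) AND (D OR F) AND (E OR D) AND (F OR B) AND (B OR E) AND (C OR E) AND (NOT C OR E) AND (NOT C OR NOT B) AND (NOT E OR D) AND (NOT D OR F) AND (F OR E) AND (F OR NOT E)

Try E = true.
(D) alone gives D = true.
(NOT B) alone gives B = false.
(A) alone gives A = true.
Now (NOT A) is unsatisfied and unit — conflict.
Undo E and try E = false.
(NOT A) alone gives A = false.
(B) alone gives B = true.
(NOT D) alone gives D = false.
Now (D) is unsatisfied and unit — conflict.
Neither E = true nor E = false works.

UNSATISFIABLE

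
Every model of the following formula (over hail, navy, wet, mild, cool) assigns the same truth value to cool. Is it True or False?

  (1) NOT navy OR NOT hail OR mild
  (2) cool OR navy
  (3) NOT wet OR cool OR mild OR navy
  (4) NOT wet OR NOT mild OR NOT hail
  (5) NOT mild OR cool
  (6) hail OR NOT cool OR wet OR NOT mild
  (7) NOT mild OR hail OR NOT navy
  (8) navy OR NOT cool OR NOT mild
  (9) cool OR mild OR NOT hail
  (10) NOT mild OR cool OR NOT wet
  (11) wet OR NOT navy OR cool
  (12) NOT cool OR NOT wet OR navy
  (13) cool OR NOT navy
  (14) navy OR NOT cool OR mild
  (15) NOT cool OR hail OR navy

True

Suppose cool = false.
From the singleton clause (navy), navy = true.
That conflicts with the unit clause (NOT navy).
So every satisfying assignment has cool = True.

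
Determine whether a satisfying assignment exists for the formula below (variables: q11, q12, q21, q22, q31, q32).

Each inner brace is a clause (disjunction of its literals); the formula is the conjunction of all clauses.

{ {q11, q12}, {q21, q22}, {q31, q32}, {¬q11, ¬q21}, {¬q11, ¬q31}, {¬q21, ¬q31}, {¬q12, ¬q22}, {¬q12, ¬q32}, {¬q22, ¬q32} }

No, unsatisfiable

Suppose q11 = True.
The clause (¬q21) is unit, so q21 = False.
The clause (q22) is unit, so q22 = True.
The clause (¬q31) is unit, so q31 = False.
The clause (q32) is unit, so q32 = True.
That conflicts with the unit clause (¬q32).
Backtrack on q11: now try q11 = False.
The clause (q12) is unit, so q12 = True.
The clause (¬q22) is unit, so q22 = False.
The clause (q21) is unit, so q21 = True.
The clause (¬q31) is unit, so q31 = False.
The clause (q32) is unit, so q32 = True.
That conflicts with the unit clause (¬q32).
Neither q11 = True nor q11 = False works.
No assignment satisfies every clause.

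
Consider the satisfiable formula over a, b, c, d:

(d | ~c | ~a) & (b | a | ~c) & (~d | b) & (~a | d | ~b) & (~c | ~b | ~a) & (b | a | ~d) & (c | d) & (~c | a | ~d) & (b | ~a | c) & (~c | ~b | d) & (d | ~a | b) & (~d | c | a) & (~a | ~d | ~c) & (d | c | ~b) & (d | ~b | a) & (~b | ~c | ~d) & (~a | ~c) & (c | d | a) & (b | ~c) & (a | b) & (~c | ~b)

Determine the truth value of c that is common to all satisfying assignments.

False

Suppose c = 1.
The clause (~a) is unit, so a = 0.
The clause (b) is unit, so b = 1.
Now (~b) is unsatisfied and unit — conflict.
So every satisfying assignment has c = False.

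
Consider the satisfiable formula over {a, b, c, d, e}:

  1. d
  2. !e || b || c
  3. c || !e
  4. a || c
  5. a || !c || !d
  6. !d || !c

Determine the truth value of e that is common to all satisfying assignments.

Suppose e = true.
The clause (d) is unit, so d = true.
The clause (c) is unit, so c = true.
That conflicts with the unit clause (!c).
So every satisfying assignment has e = False.

False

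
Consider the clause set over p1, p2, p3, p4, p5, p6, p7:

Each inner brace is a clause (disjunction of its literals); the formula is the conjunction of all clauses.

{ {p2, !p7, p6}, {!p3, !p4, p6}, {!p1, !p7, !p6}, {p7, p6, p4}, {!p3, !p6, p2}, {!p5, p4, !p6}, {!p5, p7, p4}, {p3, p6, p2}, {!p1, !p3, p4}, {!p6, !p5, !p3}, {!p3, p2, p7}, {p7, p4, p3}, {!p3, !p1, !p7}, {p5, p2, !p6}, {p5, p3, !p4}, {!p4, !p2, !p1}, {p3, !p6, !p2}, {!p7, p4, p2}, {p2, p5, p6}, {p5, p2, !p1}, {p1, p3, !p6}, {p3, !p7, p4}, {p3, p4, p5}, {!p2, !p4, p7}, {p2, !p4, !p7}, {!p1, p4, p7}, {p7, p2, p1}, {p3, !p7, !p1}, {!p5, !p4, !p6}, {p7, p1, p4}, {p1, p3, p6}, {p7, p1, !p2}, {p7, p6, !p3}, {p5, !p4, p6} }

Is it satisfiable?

Satisfiable

Suppose p2 = true.
Suppose p4 = false.
Suppose p7 = true.
The clause (p3) is unit, so p3 = true.
The clause (!p1) is unit, so p1 = false.
Suppose p5 = false.
All clauses hold; p6 can take either value.
A satisfying assignment: p1=false,  p2=true,  p3=true,  p4=false,  p5=false,  p6=true,  p7=true.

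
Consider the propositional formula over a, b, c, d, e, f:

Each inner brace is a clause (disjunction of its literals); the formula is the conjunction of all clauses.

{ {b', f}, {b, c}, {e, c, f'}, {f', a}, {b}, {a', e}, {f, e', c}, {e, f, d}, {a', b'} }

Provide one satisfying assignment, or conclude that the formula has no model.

UNSATISFIABLE

From the singleton clause (b), b = 1.
From the singleton clause (f), f = 1.
From the singleton clause (a), a = 1.
That conflicts with the unit clause (a').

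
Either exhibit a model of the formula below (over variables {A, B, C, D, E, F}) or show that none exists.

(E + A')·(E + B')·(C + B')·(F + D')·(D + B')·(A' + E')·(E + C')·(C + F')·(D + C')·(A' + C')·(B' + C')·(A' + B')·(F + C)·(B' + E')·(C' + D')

UNSATISFIABLE

Case E = 1:
From the singleton clause (A'), A = 0.
From the singleton clause (B'), B = 0.
Case F = 1:
From the singleton clause (C), C = 1.
From the singleton clause (D), D = 1.
But (D') is also a unit clause — contradiction.
So F must be the other value — set F = 0.
From the singleton clause (D'), D = 0.
From the singleton clause (C'), C = 0.
But (C) is also a unit clause — contradiction.
Both values of F lead to a conflict.
So E must be the other value — set E = 0.
From the singleton clause (A'), A = 0.
From the singleton clause (B'), B = 0.
From the singleton clause (C'), C = 0.
From the singleton clause (F'), F = 0.
But (F) is also a unit clause — contradiction.
Both values of E lead to a conflict.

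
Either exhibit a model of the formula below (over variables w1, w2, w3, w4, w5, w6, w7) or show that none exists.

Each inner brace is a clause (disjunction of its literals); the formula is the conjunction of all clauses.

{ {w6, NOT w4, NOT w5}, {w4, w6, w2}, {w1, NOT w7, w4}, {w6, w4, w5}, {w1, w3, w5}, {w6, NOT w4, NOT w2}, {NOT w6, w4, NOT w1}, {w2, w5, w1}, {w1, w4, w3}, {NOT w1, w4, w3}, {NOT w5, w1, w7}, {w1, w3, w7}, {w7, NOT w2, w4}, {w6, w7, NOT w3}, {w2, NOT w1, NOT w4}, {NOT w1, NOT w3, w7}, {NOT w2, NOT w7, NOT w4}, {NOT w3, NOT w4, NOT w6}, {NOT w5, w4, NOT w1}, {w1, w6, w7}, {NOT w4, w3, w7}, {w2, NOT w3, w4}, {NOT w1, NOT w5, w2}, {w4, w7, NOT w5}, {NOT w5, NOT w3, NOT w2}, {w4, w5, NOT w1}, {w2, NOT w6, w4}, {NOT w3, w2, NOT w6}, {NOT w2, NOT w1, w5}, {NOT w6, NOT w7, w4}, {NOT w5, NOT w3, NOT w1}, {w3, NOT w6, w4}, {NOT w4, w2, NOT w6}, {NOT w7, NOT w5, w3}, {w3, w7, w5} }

UNSATISFIABLE

Suppose w6 = true.
Suppose w4 = true.
From the singleton clause (NOT w3), w3 = false.
From the singleton clause (w7), w7 = true.
From the singleton clause (NOT w2), w2 = false.
That conflicts with the unit clause (w2).
Undo w4 and try w4 = false.
From the singleton clause (NOT w1), w1 = false.
From the singleton clause (NOT w7), w7 = false.
From the singleton clause (w3), w3 = true.
From the singleton clause (NOT w5), w5 = false.
From the singleton clause (w2), w2 = true.
That conflicts with the unit clause (NOT w2).
Either choice for w4 ends in contradiction.
Undo w6 and try w6 = false.
Suppose w4 = false.
From the singleton clause (w2), w2 = true.
From the singleton clause (w5), w5 = true.
From the singleton clause (w7), w7 = true.
From the singleton clause (w1), w1 = true.
That conflicts with the unit clause (NOT w1).
Undo w4 and try w4 = true.
From the singleton clause (NOT w5), w5 = false.
From the singleton clause (NOT w2), w2 = false.
From the singleton clause (w1), w1 = true.
That conflicts with the unit clause (NOT w1).
Either choice for w4 ends in contradiction.
Either choice for w6 ends in contradiction.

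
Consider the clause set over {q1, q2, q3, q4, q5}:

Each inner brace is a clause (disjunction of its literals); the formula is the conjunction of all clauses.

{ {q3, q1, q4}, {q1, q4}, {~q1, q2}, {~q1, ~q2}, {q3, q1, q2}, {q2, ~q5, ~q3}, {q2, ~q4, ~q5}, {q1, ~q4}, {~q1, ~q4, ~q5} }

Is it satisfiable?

Suppose q1 = 1.
Unit clause (q2) forces q2 = 1.
But (~q2) is also a unit clause — contradiction.
So q1 must be the other value — set q1 = 0.
Unit clause (q4) forces q4 = 1.
But (~q4) is also a unit clause — contradiction.
Both values of q1 lead to a conflict.
No assignment satisfies every clause.

No, unsatisfiable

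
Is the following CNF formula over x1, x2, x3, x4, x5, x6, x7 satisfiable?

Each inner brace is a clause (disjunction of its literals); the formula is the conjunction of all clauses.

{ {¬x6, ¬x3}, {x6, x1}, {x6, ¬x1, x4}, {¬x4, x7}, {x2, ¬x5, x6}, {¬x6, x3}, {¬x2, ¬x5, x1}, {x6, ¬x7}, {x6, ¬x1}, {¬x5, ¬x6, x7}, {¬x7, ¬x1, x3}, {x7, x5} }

Unsatisfiable

Try x6 = False.
(x1) alone gives x1 = True.
Now (¬x1) is unsatisfied and unit — conflict.
Backtrack on x6: now try x6 = True.
(¬x3) alone gives x3 = False.
Now (x3) is unsatisfied and unit — conflict.
Both values of x6 lead to a conflict.
No assignment satisfies every clause.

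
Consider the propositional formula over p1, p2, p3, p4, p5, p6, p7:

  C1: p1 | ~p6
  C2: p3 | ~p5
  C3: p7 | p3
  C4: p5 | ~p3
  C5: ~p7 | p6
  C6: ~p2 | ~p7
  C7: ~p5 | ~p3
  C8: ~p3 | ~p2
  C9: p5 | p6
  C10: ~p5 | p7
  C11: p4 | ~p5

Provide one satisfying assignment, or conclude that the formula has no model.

p1: 1, p2: 0, p3: 0, p4: 1, p5: 0, p6: 1, p7: 1

Suppose p1 = 1.
Suppose p3 = 0.
From the singleton clause (~p5), p5 = 0.
From the singleton clause (p7), p7 = 1.
From the singleton clause (p6), p6 = 1.
From the singleton clause (~p2), p2 = 0.
All clauses hold; p4 can take either value.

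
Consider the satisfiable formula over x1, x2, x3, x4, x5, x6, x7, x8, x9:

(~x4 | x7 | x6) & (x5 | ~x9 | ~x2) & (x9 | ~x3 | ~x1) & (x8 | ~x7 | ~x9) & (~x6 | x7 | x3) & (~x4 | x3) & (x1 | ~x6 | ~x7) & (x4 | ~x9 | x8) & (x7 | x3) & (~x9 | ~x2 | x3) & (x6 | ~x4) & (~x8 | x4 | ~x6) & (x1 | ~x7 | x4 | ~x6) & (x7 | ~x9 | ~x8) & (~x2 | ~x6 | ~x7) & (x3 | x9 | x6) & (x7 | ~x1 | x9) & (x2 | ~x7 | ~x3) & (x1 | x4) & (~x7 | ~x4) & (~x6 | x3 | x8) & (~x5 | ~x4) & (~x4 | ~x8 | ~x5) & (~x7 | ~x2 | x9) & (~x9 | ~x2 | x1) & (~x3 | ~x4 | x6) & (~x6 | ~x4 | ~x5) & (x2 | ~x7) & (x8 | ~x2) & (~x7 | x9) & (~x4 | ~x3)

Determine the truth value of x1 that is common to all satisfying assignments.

True

Suppose x1 = 0.
From the singleton clause (x4), x4 = 1.
From the singleton clause (x3), x3 = 1.
That conflicts with the unit clause (~x3).
So every satisfying assignment has x1 = True.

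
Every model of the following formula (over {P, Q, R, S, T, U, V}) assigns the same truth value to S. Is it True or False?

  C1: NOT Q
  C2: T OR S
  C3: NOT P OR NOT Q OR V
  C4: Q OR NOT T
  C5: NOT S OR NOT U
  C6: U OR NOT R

True

Suppose S = false.
The clause (NOT Q) is unit, so Q = false.
The clause (T) is unit, so T = true.
But (NOT T) is also a unit clause — contradiction.
So every satisfying assignment has S = True.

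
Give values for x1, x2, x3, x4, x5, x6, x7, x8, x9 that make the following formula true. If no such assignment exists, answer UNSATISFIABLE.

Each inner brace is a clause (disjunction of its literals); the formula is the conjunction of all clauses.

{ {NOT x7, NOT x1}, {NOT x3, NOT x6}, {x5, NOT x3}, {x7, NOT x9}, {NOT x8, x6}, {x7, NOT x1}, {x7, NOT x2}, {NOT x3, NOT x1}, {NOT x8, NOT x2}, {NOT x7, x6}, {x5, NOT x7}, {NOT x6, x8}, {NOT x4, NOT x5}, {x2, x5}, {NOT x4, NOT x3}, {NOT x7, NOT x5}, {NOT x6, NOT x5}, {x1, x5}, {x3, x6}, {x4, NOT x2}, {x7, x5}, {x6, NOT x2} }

x1 ↦ false, x2 ↦ false, x3 ↦ true, x4 ↦ false, x5 ↦ true, x6 ↦ false, x7 ↦ false, x8 ↦ false, x9 ↦ false

Suppose x7 = false.
(NOT x9) alone gives x9 = false.
(NOT x1) alone gives x1 = false.
(NOT x2) alone gives x2 = false.
(x5) alone gives x5 = true.
(NOT x4) alone gives x4 = false.
(NOT x6) alone gives x6 = false.
(NOT x8) alone gives x8 = false.
(x3) alone gives x3 = true.
All clauses are satisfied.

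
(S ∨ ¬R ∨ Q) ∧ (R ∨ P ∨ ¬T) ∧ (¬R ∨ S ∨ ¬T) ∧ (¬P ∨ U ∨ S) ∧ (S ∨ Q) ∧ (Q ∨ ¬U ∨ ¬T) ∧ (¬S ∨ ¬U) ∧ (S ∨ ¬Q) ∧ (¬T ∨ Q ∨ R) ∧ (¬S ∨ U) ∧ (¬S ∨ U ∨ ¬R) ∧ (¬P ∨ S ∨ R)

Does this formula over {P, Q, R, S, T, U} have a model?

Try S = True.
Unit clause (¬U) forces U = False.
But (U) is also a unit clause — contradiction.
Backtrack on S: now try S = False.
Unit clause (Q) forces Q = True.
But (¬Q) is also a unit clause — contradiction.
Both values of S lead to a conflict.
No assignment satisfies every clause.

Unsatisfiable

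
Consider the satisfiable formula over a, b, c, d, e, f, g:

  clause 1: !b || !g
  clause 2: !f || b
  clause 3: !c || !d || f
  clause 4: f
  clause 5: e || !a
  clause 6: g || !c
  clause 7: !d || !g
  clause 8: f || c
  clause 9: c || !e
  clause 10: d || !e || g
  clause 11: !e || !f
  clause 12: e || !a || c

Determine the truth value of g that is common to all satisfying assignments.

False

Suppose g = true.
From the singleton clause (!b), b = false.
From the singleton clause (!f), f = false.
But (f) is also a unit clause — contradiction.
So every satisfying assignment has g = False.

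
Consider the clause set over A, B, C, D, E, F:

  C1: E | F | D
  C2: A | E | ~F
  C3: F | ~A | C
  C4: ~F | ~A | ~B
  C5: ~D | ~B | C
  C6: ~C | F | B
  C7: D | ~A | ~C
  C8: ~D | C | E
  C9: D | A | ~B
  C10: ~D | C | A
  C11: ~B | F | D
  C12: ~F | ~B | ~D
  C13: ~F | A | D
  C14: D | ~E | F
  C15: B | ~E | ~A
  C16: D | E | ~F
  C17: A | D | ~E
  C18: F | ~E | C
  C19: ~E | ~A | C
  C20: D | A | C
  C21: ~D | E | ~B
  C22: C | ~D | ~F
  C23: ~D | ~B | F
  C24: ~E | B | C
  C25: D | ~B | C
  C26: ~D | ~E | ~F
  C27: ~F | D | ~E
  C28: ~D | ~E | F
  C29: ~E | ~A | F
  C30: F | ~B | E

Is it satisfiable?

Try E = 0.
Try F = 1.
The clause (A) is unit, so A = 1.
The clause (~B) is unit, so B = 0.
The clause (D) is unit, so D = 1.
The clause (C) is unit, so C = 1.
Every clause now holds.
A satisfying assignment: A=1; B=0; C=1; D=1; E=0; F=1.

Satisfiable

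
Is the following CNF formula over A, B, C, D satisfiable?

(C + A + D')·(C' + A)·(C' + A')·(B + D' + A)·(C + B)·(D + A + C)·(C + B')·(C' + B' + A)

Suppose C = 0.
(B) alone gives B = 1.
Now (B') is unsatisfied and unit — conflict.
Backtrack on C: now try C = 1.
(A) alone gives A = 1.
Now (A') is unsatisfied and unit — conflict.
Both values of C lead to a conflict.
No assignment satisfies every clause.

No, unsatisfiable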